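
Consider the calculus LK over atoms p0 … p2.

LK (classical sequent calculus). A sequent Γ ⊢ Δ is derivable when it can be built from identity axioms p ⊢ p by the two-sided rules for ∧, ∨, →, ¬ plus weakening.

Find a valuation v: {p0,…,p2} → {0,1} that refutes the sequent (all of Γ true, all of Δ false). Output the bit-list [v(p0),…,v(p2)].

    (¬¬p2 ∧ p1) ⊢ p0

Search for a countermodel by truth-table:
  v=000: Γ:[(¬¬p2 ∧ p1)=F] Δ:[p0=F] refutes=False
  v=001: Γ:[(¬¬p2 ∧ p1)=F] Δ:[p0=F] refutes=False
  v=010: Γ:[(¬¬p2 ∧ p1)=F] Δ:[p0=F] refutes=False
  v=011: Γ:[(¬¬p2 ∧ p1)=T] Δ:[p0=F] refutes=True  ← countermodel

Result: [0, 1, 1]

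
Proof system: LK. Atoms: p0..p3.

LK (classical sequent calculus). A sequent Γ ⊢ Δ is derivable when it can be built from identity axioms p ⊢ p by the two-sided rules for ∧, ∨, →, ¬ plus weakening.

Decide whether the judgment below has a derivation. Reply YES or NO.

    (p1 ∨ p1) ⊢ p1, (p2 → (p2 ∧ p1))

Derivation trace:
[∨L] (p1 ∨ p1) ⊢ p1, (p2 → (p2 ∧ p1))
  [→R] p1 ⊢ (p2 → (p2 ∧ p1))
    [∧R] p1, p2 ⊢ (p2 ∧ p1)
      [Ax] p2 ⊢ p2
      [Ax] p1 ⊢ p1
  [Ax] p1 ⊢ p1

Result: YES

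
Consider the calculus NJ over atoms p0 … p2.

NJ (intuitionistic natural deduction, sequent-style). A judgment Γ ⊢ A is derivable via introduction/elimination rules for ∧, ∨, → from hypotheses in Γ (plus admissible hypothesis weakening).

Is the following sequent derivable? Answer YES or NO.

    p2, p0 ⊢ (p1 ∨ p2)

Proof tree:
[∨I₂] p2, p0 ⊢ (p1 ∨ p2)
  [Wk] p2, p0 ⊢ p2
    [Ax] p2 ⊢ p2

Result: YES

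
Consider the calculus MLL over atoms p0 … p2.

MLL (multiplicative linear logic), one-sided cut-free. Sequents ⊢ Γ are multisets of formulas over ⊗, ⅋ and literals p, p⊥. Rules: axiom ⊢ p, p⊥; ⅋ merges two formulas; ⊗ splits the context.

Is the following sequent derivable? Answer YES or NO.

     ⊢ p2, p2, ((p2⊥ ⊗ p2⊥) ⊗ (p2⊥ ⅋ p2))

Derivation (root first):
[⊗]  ⊢ p2, p2, ((p2⊥ ⊗ p2⊥) ⊗ (p2⊥ ⅋ p2))
  [⊗]  ⊢ p2, p2, (p2⊥ ⊗ p2⊥)
    [Ax]  ⊢ p2, p2⊥
    [Ax]  ⊢ p2, p2⊥
  [⅋]  ⊢ (p2⊥ ⅋ p2)
    [Ax]  ⊢ p2, p2⊥

Result: YES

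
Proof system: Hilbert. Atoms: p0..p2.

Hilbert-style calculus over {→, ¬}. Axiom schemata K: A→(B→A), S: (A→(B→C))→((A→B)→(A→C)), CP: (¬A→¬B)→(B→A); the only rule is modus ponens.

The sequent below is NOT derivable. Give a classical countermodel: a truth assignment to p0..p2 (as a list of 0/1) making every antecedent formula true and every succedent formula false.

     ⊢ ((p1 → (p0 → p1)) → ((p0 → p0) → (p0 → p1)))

Search for a countermodel by truth-table:
  v=000: Γ:[] Δ:[((p1 → (p0 → p1)) → ((p0 → p0) → (p0 → p1)))=T] refutes=False
  v=001: Γ:[] Δ:[((p1 → (p0 → p1)) → ((p0 → p0) → (p0 → p1)))=T] refutes=False
  v=010: Γ:[] Δ:[((p1 → (p0 → p1)) → ((p0 → p0) → (p0 → p1)))=T] refutes=False
  v=011: Γ:[] Δ:[((p1 → (p0 → p1)) → ((p0 → p0) → (p0 → p1)))=T] refutes=False
  v=100: Γ:[] Δ:[((p1 → (p0 → p1)) → ((p0 → p0) → (p0 → p1)))=F] refutes=True  ← countermodel

Result: [1, 0, 0]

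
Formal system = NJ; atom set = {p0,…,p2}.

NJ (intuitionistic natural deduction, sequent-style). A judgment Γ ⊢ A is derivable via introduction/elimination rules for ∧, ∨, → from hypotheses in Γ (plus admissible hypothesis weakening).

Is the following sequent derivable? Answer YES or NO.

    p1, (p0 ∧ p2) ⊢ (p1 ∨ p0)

Derivation (root first):
[Wk] p1, (p0 ∧ p2) ⊢ (p1 ∨ p0)
  [∨I₁] p1 ⊢ (p1 ∨ p0)
    [Ax] p1 ⊢ p1

Result: YES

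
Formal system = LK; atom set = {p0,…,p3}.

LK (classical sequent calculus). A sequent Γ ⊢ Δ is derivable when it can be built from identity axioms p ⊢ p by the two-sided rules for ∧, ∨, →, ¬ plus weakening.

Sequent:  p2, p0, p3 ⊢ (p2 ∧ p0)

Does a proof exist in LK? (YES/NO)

Derivation trace:
[WL] p2, p0, p3 ⊢ (p2 ∧ p0)
  [∧R] p2, p0 ⊢ (p2 ∧ p0)
    [Ax] p2 ⊢ p2
    [WL] p0, p0 ⊢ p0
      [Ax] p0 ⊢ p0

Result: YES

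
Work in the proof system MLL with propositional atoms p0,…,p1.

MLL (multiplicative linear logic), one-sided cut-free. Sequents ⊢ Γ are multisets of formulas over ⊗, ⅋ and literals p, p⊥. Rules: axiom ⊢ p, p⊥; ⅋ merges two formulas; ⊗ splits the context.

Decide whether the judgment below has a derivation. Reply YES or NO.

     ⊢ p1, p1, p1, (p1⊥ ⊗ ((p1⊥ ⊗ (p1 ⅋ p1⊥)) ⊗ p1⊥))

Derivation (root first):
[⊗]  ⊢ p1, p1, p1, (p1⊥ ⊗ ((p1⊥ ⊗ (p1 ⅋ p1⊥)) ⊗ p1⊥))
  [Ax]  ⊢ p1, p1⊥
  [⊗]  ⊢ p1, p1, ((p1⊥ ⊗ (p1 ⅋ p1⊥)) ⊗ p1⊥)
    [⊗]  ⊢ p1, (p1⊥ ⊗ (p1 ⅋ p1⊥))
      [Ax]  ⊢ p1, p1⊥
      [⅋]  ⊢ (p1 ⅋ p1⊥)
        [Ax]  ⊢ p1, p1⊥
    [Ax]  ⊢ p1, p1⊥

Result: YES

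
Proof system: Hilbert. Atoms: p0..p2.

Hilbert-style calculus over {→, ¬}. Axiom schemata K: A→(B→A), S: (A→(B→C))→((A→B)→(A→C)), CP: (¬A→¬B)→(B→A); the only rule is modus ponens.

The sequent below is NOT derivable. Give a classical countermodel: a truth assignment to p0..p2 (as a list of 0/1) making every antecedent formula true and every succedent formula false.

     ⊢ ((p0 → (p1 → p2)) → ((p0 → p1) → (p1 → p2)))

Truth-table refutation:
  v=000: Γ:[] Δ:[((p0 → (p1 → p2)) → ((p0 → p1) → (p1 → p2)))=T] refutes=False
  v=001: Γ:[] Δ:[((p0 → (p1 → p2)) → ((p0 → p1) → (p1 → p2)))=T] refutes=False
  v=010: Γ:[] Δ:[((p0 → (p1 → p2)) → ((p0 → p1) → (p1 → p2)))=F] refutes=True  ← countermodel

Result: [0, 1, 0]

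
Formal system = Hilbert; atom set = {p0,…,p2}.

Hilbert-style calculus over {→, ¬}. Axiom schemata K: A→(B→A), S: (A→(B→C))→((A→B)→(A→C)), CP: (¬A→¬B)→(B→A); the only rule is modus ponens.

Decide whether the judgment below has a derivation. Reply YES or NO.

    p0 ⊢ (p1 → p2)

Truth-table refutation:
  v=000: Γ:[p0=F] Δ:[(p1 → p2)=T] refutes=False
  v=001: Γ:[p0=F] Δ:[(p1 → p2)=T] refutes=False
  v=010: Γ:[p0=F] Δ:[(p1 → p2)=F] refutes=False
  v=011: Γ:[p0=F] Δ:[(p1 → p2)=T] refutes=False
  v=100: Γ:[p0=T] Δ:[(p1 → p2)=T] refutes=False
  v=101: Γ:[p0=T] Δ:[(p1 → p2)=T] refutes=False
  v=110: Γ:[p0=T] Δ:[(p1 → p2)=F] refutes=True  ← countermodel

Result: NO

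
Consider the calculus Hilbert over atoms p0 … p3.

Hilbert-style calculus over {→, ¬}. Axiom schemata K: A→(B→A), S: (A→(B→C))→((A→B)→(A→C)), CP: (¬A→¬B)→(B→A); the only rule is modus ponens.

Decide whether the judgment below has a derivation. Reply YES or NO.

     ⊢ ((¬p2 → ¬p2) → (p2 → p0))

Search for a countermodel by truth-table:
  v=0000: Γ:[] Δ:[((¬p2 → ¬p2) → (p2 → p0))=T] refutes=False
  v=0001: Γ:[] Δ:[((¬p2 → ¬p2) → (p2 → p0))=T] refutes=False
  v=0010: Γ:[] Δ:[((¬p2 → ¬p2) → (p2 → p0))=F] refutes=True  ← countermodel

Result: NO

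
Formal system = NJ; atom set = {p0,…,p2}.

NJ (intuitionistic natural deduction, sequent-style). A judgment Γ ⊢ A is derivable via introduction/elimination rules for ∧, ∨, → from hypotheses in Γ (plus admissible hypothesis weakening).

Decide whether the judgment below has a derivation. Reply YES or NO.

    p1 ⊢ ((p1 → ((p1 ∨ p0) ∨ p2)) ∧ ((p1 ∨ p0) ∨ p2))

Proof tree:
[∧I] p1 ⊢ ((p1 → ((p1 ∨ p0) ∨ p2)) ∧ ((p1 ∨ p0) ∨ p2))
  [→I]  ⊢ (p1 → ((p1 ∨ p0) ∨ p2))
    [∨I₁] p1 ⊢ ((p1 ∨ p0) ∨ p2)
      [∨I₁] p1 ⊢ (p1 ∨ p0)
        [Ax] p1 ⊢ p1
  [∨I₁] p1 ⊢ ((p1 ∨ p0) ∨ p2)
    [∨I₁] p1 ⊢ (p1 ∨ p0)
      [Ax] p1 ⊢ p1

Result: YES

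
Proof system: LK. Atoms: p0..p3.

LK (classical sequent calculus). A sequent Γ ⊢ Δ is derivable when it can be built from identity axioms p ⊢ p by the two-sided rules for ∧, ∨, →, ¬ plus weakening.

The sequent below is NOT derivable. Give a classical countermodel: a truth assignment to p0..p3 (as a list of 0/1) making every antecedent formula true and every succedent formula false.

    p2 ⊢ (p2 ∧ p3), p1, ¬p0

Truth-table refutation:
  v=0000: Γ:[p2=F] Δ:[(p2 ∧ p3)=F, p1=F, ¬p0=T] refutes=False
  v=0001: Γ:[p2=F] Δ:[(p2 ∧ p3)=F, p1=F, ¬p0=T] refutes=False
  v=0010: Γ:[p2=T] Δ:[(p2 ∧ p3)=F, p1=F, ¬p0=T] refutes=False
  v=0011: Γ:[p2=T] Δ:[(p2 ∧ p3)=T, p1=F, ¬p0=T] refutes=False
  v=0100: Γ:[p2=F] Δ:[(p2 ∧ p3)=F, p1=T, ¬p0=T] refutes=False
  v=0101: Γ:[p2=F] Δ:[(p2 ∧ p3)=F, p1=T, ¬p0=T] refutes=False
  v=0110: Γ:[p2=T] Δ:[(p2 ∧ p3)=F, p1=T, ¬p0=T] refutes=False
  v=0111: Γ:[p2=T] Δ:[(p2 ∧ p3)=T, p1=T, ¬p0=T] refutes=False
  v=1000: Γ:[p2=F] Δ:[(p2 ∧ p3)=F, p1=F, ¬p0=F] refutes=False
  v=1001: Γ:[p2=F] Δ:[(p2 ∧ p3)=F, p1=F, ¬p0=F] refutes=False
  v=1010: Γ:[p2=T] Δ:[(p2 ∧ p3)=F, p1=F, ¬p0=F] refutes=True  ← countermodel

Result: [1, 0, 1, 0]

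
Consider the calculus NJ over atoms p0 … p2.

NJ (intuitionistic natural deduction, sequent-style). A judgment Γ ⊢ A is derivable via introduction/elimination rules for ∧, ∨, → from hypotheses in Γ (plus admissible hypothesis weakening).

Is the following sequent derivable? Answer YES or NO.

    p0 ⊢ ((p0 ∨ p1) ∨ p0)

Proof tree:
[∨I₁] p0 ⊢ ((p0 ∨ p1) ∨ p0)
  [∨I₁] p0 ⊢ (p0 ∨ p1)
    [Ax] p0 ⊢ p0

Result: YES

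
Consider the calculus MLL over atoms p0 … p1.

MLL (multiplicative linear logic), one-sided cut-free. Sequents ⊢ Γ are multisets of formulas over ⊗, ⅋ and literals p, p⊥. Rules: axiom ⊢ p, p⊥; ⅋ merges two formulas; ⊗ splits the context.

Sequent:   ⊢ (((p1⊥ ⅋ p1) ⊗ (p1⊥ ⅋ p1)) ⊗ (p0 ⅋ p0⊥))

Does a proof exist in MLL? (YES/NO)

Derivation trace:
[⊗]  ⊢ (((p1⊥ ⅋ p1) ⊗ (p1⊥ ⅋ p1)) ⊗ (p0 ⅋ p0⊥))
  [⊗]  ⊢ ((p1⊥ ⅋ p1) ⊗ (p1⊥ ⅋ p1))
    [⅋]  ⊢ (p1⊥ ⅋ p1)
      [Ax]  ⊢ p1, p1⊥
    [⅋]  ⊢ (p1⊥ ⅋ p1)
      [Ax]  ⊢ p1, p1⊥
  [⅋]  ⊢ (p0 ⅋ p0⊥)
    [Ax]  ⊢ p0, p0⊥

Result: YES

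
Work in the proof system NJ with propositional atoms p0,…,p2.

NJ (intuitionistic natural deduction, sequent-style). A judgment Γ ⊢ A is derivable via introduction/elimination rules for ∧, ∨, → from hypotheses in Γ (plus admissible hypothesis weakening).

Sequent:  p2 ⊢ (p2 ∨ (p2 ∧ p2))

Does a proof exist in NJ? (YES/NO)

Proof tree:
[∨I₂] p2 ⊢ (p2 ∨ (p2 ∧ p2))
  [∧I] p2 ⊢ (p2 ∧ p2)
    [Ax] p2 ⊢ p2
    [Ax] p2 ⊢ p2

Result: YES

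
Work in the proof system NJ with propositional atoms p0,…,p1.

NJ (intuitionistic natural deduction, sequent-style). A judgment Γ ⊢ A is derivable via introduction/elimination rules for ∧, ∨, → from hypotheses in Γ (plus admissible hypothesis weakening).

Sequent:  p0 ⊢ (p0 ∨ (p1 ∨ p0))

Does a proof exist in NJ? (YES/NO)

Derivation (root first):
[∨I₂] p0 ⊢ (p0 ∨ (p1 ∨ p0))
  [∨I₂] p0 ⊢ (p1 ∨ p0)
    [Ax] p0 ⊢ p0

Result: YES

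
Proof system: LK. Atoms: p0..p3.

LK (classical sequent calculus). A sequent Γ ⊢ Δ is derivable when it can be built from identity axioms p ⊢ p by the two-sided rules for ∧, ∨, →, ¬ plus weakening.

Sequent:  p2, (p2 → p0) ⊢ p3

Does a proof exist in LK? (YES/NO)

Enumerate valuations to refute Γ ⊢ Δ:
  v=0000: Γ:[p2=F, (p2 → p0)=T] Δ:[p3=F] refutes=False
  v=0001: Γ:[p2=F, (p2 → p0)=T] Δ:[p3=T] refutes=False
  v=0010: Γ:[p2=T, (p2 → p0)=F] Δ:[p3=F] refutes=False
  v=0011: Γ:[p2=T, (p2 → p0)=F] Δ:[p3=T] refutes=False
  v=0100: Γ:[p2=F, (p2 → p0)=T] Δ:[p3=F] refutes=False
  v=0101: Γ:[p2=F, (p2 → p0)=T] Δ:[p3=T] refutes=False
  v=0110: Γ:[p2=T, (p2 → p0)=F] Δ:[p3=F] refutes=False
  v=0111: Γ:[p2=T, (p2 → p0)=F] Δ:[p3=T] refutes=False
  v=1000: Γ:[p2=F, (p2 → p0)=T] Δ:[p3=F] refutes=False
  v=1001: Γ:[p2=F, (p2 → p0)=T] Δ:[p3=T] refutes=False
  v=1010: Γ:[p2=T, (p2 → p0)=T] Δ:[p3=F] refutes=True  ← countermodel

Result: NO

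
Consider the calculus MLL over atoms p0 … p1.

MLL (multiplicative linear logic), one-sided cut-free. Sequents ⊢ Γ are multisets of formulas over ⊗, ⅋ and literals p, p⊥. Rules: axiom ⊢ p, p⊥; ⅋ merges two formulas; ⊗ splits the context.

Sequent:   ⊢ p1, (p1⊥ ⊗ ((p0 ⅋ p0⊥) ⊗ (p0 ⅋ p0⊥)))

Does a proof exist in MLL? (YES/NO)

Proof tree:
[⊗]  ⊢ p1, (p1⊥ ⊗ ((p0 ⅋ p0⊥) ⊗ (p0 ⅋ p0⊥)))
  [Ax]  ⊢ p1, p1⊥
  [⊗]  ⊢ ((p0 ⅋ p0⊥) ⊗ (p0 ⅋ p0⊥))
    [⅋]  ⊢ (p0 ⅋ p0⊥)
      [Ax]  ⊢ p0, p0⊥
    [⅋]  ⊢ (p0 ⅋ p0⊥)
      [Ax]  ⊢ p0, p0⊥

Result: YES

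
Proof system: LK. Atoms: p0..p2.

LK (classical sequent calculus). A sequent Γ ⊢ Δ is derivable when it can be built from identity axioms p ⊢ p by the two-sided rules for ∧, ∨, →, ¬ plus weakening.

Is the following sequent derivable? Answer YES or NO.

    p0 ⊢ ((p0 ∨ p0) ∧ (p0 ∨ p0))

Derivation trace:
[∧R] p0 ⊢ ((p0 ∨ p0) ∧ (p0 ∨ p0))
  [∨R] p0 ⊢ (p0 ∨ p0)
    [WR] p0 ⊢ p0, p0
      [Ax] p0 ⊢ p0
  [∨R] p0 ⊢ (p0 ∨ p0)
    [WR] p0 ⊢ p0, p0
      [Ax] p0 ⊢ p0

Result: YES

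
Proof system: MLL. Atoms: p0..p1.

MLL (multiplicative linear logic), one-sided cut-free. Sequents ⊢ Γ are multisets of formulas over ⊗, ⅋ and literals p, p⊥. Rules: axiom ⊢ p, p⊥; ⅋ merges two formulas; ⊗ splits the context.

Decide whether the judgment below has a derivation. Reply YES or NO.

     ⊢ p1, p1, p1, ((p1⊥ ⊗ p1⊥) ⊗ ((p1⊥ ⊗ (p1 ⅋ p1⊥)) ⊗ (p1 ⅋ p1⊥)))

Derivation (root first):
[⊗]  ⊢ p1, p1, p1, ((p1⊥ ⊗ p1⊥) ⊗ ((p1⊥ ⊗ (p1 ⅋ p1⊥)) ⊗ (p1 ⅋ p1⊥)))
  [⊗]  ⊢ p1, p1, (p1⊥ ⊗ p1⊥)
    [Ax]  ⊢ p1, p1⊥
    [Ax]  ⊢ p1, p1⊥
  [⊗]  ⊢ p1, ((p1⊥ ⊗ (p1 ⅋ p1⊥)) ⊗ (p1 ⅋ p1⊥))
    [⊗]  ⊢ p1, (p1⊥ ⊗ (p1 ⅋ p1⊥))
      [Ax]  ⊢ p1, p1⊥
      [⅋]  ⊢ (p1 ⅋ p1⊥)
        [Ax]  ⊢ p1, p1⊥
    [⅋]  ⊢ (p1 ⅋ p1⊥)
      [Ax]  ⊢ p1, p1⊥

Result: YES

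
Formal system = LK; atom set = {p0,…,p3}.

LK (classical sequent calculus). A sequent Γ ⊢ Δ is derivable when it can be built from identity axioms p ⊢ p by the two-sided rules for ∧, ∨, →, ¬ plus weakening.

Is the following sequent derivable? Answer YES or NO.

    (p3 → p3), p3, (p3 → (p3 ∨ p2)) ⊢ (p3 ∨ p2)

Derivation trace:
[∨R] (p3 → p3), p3, (p3 → (p3 ∨ p2)) ⊢ (p3 ∨ p2)
  [→L] (p3 → p3), p3, (p3 → (p3 ∨ p2)) ⊢ p2, p3
    [→L] p3, (p3 → p3) ⊢ p3
      [Ax] p3 ⊢ p3
      [Ax] p3 ⊢ p3
    [∨L] (p3 ∨ p2) ⊢ p2, p3
      [Ax] p3 ⊢ p3
      [Ax] p2 ⊢ p2

Result: YES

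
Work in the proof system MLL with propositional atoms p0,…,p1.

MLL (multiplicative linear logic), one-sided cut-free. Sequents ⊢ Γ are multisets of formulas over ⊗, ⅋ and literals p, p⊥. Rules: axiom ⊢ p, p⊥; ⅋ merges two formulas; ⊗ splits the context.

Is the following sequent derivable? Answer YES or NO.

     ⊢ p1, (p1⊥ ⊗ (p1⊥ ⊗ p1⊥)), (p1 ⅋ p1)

Derivation trace:
[⅋]  ⊢ p1, (p1⊥ ⊗ (p1⊥ ⊗ p1⊥)), (p1 ⅋ p1)
  [⊗]  ⊢ p1, p1, p1, (p1⊥ ⊗ (p1⊥ ⊗ p1⊥))
    [Ax]  ⊢ p1, p1⊥
    [⊗]  ⊢ p1, p1, (p1⊥ ⊗ p1⊥)
      [Ax]  ⊢ p1, p1⊥
      [Ax]  ⊢ p1, p1⊥

Result: YES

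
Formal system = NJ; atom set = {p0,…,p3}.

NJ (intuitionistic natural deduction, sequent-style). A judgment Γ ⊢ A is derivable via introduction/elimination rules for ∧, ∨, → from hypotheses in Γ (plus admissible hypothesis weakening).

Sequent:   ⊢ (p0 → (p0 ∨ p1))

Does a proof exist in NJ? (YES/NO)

Proof tree:
[→I]  ⊢ (p0 → (p0 ∨ p1))
  [∨I₁] p0 ⊢ (p0 ∨ p1)
    [Ax] p0 ⊢ p0

Result: YES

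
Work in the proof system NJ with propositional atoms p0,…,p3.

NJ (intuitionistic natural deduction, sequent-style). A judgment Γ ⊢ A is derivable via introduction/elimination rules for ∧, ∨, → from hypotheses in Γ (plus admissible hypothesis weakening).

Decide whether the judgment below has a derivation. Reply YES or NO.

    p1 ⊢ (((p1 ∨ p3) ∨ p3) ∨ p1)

Derivation trace:
[∨I₁] p1 ⊢ (((p1 ∨ p3) ∨ p3) ∨ p1)
  [∨I₁] p1 ⊢ ((p1 ∨ p3) ∨ p3)
    [∨I₁] p1 ⊢ (p1 ∨ p3)
      [Ax] p1 ⊢ p1

Result: YES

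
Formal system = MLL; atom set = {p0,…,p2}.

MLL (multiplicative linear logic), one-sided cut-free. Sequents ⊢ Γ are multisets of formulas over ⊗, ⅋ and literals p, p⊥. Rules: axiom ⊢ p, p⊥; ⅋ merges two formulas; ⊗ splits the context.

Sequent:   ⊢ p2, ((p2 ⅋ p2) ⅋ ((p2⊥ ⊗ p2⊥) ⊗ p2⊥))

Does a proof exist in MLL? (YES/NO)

Derivation trace:
[⅋]  ⊢ p2, ((p2 ⅋ p2) ⅋ ((p2⊥ ⊗ p2⊥) ⊗ p2⊥))
  [⅋]  ⊢ p2, ((p2⊥ ⊗ p2⊥) ⊗ p2⊥), (p2 ⅋ p2)
    [⊗]  ⊢ p2, p2, p2, ((p2⊥ ⊗ p2⊥) ⊗ p2⊥)
      [⊗]  ⊢ p2, p2, (p2⊥ ⊗ p2⊥)
        [Ax]  ⊢ p2, p2⊥
        [Ax]  ⊢ p2, p2⊥
      [Ax]  ⊢ p2, p2⊥

Result: YES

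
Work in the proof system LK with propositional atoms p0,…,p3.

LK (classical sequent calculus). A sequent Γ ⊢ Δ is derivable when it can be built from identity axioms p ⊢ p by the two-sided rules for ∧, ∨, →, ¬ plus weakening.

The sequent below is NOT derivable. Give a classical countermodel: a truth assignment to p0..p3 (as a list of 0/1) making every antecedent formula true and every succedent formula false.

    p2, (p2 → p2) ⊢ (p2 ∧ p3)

Truth-table refutation:
  v=0000: Γ:[p2=F, (p2 → p2)=T] Δ:[(p2 ∧ p3)=F] refutes=False
  v=0001: Γ:[p2=F, (p2 → p2)=T] Δ:[(p2 ∧ p3)=F] refutes=False
  v=0010: Γ:[p2=T, (p2 → p2)=T] Δ:[(p2 ∧ p3)=F] refutes=True  ← countermodel

Result: [0, 0, 1, 0]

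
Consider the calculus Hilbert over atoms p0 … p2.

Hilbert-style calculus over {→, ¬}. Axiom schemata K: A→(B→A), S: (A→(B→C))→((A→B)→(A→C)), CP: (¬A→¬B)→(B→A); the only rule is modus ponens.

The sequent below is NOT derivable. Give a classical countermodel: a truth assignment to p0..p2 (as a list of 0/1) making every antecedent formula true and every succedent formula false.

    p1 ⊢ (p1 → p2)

Truth-table refutation:
  v=000: Γ:[p1=F] Δ:[(p1 → p2)=T] refutes=False
  v=001: Γ:[p1=F] Δ:[(p1 → p2)=T] refutes=False
  v=010: Γ:[p1=T] Δ:[(p1 → p2)=F] refutes=True  ← countermodel

Result: [0, 1, 0]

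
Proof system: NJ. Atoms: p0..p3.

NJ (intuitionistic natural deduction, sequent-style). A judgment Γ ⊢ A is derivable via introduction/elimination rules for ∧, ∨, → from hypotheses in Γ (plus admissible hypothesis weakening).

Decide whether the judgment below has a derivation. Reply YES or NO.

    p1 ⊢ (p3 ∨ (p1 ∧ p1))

Derivation trace:
[∨I₂] p1 ⊢ (p3 ∨ (p1 ∧ p1))
  [∧I] p1 ⊢ (p1 ∧ p1)
    [Ax] p1 ⊢ p1
    [Ax] p1 ⊢ p1

Result: YES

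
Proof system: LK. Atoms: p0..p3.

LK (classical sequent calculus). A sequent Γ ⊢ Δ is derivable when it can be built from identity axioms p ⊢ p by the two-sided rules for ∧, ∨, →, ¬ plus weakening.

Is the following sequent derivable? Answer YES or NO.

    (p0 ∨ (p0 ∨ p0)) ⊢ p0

Derivation (root first):
[∨L] (p0 ∨ (p0 ∨ p0)) ⊢ p0
  [Ax] p0 ⊢ p0
  [∨L] (p0 ∨ p0) ⊢ p0
    [Ax] p0 ⊢ p0
    [Ax] p0 ⊢ p0

Result: YES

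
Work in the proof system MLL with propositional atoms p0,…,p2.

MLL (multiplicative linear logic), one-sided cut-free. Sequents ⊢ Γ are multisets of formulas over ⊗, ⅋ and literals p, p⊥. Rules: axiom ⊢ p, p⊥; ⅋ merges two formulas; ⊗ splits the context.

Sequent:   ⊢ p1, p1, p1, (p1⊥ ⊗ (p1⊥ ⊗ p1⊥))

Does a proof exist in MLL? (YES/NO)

Derivation (root first):
[⊗]  ⊢ p1, p1, p1, (p1⊥ ⊗ (p1⊥ ⊗ p1⊥))
  [Ax]  ⊢ p1, p1⊥
  [⊗]  ⊢ p1, p1, (p1⊥ ⊗ p1⊥)
    [Ax]  ⊢ p1, p1⊥
    [Ax]  ⊢ p1, p1⊥

Result: YES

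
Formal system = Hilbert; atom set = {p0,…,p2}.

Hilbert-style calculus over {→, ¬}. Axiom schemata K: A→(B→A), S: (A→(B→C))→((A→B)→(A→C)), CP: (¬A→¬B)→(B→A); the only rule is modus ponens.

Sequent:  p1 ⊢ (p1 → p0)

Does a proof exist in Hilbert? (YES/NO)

Truth-table refutation:
  v=000: Γ:[p1=F] Δ:[(p1 → p0)=T] refutes=False
  v=001: Γ:[p1=F] Δ:[(p1 → p0)=T] refutes=False
  v=010: Γ:[p1=T] Δ:[(p1 → p0)=F] refutes=True  ← countermodel

Result: NO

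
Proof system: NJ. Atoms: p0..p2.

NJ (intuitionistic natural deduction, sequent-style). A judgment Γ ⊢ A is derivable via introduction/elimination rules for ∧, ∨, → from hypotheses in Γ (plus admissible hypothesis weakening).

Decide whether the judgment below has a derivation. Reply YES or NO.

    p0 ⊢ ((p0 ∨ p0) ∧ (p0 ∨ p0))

Derivation (root first):
[∧I] p0 ⊢ ((p0 ∨ p0) ∧ (p0 ∨ p0))
  [∨I₂] p0 ⊢ (p0 ∨ p0)
    [Ax] p0 ⊢ p0
  [∨I₂] p0 ⊢ (p0 ∨ p0)
    [Ax] p0 ⊢ p0

Result: YES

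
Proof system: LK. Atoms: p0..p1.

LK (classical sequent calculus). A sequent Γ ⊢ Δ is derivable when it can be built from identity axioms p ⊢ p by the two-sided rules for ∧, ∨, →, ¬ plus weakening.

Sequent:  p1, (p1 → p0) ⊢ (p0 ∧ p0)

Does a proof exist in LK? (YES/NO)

Proof tree:
[→L] p1, (p1 → p0) ⊢ (p0 ∧ p0)
  [Ax] p1 ⊢ p1
  [∧R] p0 ⊢ (p0 ∧ p0)
    [Ax] p0 ⊢ p0
    [Ax] p0 ⊢ p0

Result: YES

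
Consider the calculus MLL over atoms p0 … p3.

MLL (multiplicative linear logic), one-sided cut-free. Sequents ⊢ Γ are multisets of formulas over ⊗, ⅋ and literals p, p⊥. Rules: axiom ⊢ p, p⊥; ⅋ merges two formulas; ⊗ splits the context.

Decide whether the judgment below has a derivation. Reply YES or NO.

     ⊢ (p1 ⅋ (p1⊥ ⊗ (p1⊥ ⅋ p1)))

Derivation (root first):
[⅋]  ⊢ (p1 ⅋ (p1⊥ ⊗ (p1⊥ ⅋ p1)))
  [⊗]  ⊢ p1, (p1⊥ ⊗ (p1⊥ ⅋ p1))
    [Ax]  ⊢ p1, p1⊥
    [⅋]  ⊢ (p1⊥ ⅋ p1)
      [Ax]  ⊢ p1, p1⊥

Result: YES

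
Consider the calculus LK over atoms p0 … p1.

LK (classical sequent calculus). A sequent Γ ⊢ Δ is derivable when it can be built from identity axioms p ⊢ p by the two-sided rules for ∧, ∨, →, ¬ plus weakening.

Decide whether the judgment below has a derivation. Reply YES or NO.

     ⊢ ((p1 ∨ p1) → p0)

Search for a countermodel by truth-table:
  v=00: Γ:[] Δ:[((p1 ∨ p1) → p0)=T] refutes=False
  v=01: Γ:[] Δ:[((p1 ∨ p1) → p0)=F] refutes=True  ← countermodel

Result: NO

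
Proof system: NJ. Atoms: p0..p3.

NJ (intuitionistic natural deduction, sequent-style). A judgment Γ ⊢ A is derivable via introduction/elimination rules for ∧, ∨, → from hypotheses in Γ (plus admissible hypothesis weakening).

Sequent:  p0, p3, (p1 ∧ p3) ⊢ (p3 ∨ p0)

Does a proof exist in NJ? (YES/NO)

Derivation (root first):
[∨I₂] p0, p3, (p1 ∧ p3) ⊢ (p3 ∨ p0)
  [Wk] p0, p3, (p1 ∧ p3) ⊢ p0
    [Wk] p0, p3 ⊢ p0
      [Ax] p0 ⊢ p0

Result: YES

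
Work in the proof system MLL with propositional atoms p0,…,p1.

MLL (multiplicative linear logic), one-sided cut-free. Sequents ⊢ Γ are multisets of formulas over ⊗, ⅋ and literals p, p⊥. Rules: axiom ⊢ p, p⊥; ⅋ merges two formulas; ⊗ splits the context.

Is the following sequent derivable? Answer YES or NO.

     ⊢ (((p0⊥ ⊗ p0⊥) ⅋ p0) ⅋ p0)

Proof tree:
[⅋]  ⊢ (((p0⊥ ⊗ p0⊥) ⅋ p0) ⅋ p0)
  [⅋]  ⊢ p0, ((p0⊥ ⊗ p0⊥) ⅋ p0)
    [⊗]  ⊢ p0, p0, (p0⊥ ⊗ p0⊥)
      [Ax]  ⊢ p0, p0⊥
      [Ax]  ⊢ p0, p0⊥

Result: YES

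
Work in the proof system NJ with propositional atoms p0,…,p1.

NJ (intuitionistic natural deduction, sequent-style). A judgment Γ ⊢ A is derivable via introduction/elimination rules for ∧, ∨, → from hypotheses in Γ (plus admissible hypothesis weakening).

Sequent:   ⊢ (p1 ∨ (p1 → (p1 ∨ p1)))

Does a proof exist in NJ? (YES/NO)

Derivation (root first):
[∨I₂]  ⊢ (p1 ∨ (p1 → (p1 ∨ p1)))
  [→I]  ⊢ (p1 → (p1 ∨ p1))
    [∨I₂] p1 ⊢ (p1 ∨ p1)
      [Ax] p1 ⊢ p1

Result: YES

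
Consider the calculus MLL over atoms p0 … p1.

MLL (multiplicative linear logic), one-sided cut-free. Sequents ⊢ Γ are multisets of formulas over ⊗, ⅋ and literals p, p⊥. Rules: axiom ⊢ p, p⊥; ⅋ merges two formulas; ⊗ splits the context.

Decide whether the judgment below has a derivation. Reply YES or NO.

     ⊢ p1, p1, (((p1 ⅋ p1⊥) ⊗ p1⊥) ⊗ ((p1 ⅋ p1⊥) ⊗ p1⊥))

Derivation (root first):
[⊗]  ⊢ p1, p1, (((p1 ⅋ p1⊥) ⊗ p1⊥) ⊗ ((p1 ⅋ p1⊥) ⊗ p1⊥))
  [⊗]  ⊢ p1, ((p1 ⅋ p1⊥) ⊗ p1⊥)
    [⅋]  ⊢ (p1 ⅋ p1⊥)
      [Ax]  ⊢ p1, p1⊥
    [Ax]  ⊢ p1, p1⊥
  [⊗]  ⊢ p1, ((p1 ⅋ p1⊥) ⊗ p1⊥)
    [⅋]  ⊢ (p1 ⅋ p1⊥)
      [Ax]  ⊢ p1, p1⊥
    [Ax]  ⊢ p1, p1⊥

Result: YES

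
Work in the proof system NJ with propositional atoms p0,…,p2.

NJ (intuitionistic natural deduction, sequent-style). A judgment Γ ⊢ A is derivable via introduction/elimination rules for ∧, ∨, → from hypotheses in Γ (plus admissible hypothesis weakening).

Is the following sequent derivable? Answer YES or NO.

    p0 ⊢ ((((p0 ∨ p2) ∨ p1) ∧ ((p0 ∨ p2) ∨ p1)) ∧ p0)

Derivation (root first):
[∧I] p0 ⊢ ((((p0 ∨ p2) ∨ p1) ∧ ((p0 ∨ p2) ∨ p1)) ∧ p0)
  [∧I] p0 ⊢ (((p0 ∨ p2) ∨ p1) ∧ ((p0 ∨ p2) ∨ p1))
    [∨I₁] p0 ⊢ ((p0 ∨ p2) ∨ p1)
      [∨I₁] p0 ⊢ (p0 ∨ p2)
        [Ax] p0 ⊢ p0
    [∨I₁] p0 ⊢ ((p0 ∨ p2) ∨ p1)
      [∨I₁] p0 ⊢ (p0 ∨ p2)
        [Ax] p0 ⊢ p0
  [Ax] p0 ⊢ p0

Result: YES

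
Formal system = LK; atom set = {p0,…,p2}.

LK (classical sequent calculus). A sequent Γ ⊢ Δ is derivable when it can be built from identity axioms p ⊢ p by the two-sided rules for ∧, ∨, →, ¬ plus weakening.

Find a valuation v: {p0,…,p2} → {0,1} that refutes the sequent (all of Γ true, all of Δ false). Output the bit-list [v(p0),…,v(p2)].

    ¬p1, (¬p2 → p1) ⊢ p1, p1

Enumerate valuations to refute Γ ⊢ Δ:
  v=000: Γ:[¬p1=T, (¬p2 → p1)=F] Δ:[p1=F, p1=F] refutes=False
  v=001: Γ:[¬p1=T, (¬p2 → p1)=T] Δ:[p1=F, p1=F] refutes=True  ← countermodel

Result: [0, 0, 1]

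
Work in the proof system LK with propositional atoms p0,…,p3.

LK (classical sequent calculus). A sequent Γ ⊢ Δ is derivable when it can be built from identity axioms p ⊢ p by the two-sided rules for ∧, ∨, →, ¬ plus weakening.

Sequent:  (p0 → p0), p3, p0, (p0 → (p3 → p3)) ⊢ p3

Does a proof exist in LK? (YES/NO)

Derivation (root first):
[→L] (p0 → p0), p3, p0, (p0 → (p3 → p3)) ⊢ p3
  [→L] p0, (p0 → p0) ⊢ p0
    [Ax] p0 ⊢ p0
    [Ax] p0 ⊢ p0
  [→L] p3, (p3 → p3) ⊢ p3
    [Ax] p3 ⊢ p3
    [Ax] p3 ⊢ p3

Result: YES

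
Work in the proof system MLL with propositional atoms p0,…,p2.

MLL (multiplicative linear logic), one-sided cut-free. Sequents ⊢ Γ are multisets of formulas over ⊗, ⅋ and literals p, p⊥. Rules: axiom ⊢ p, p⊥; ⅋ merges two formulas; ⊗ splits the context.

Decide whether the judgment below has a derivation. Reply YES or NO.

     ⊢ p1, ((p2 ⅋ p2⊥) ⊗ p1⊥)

Derivation (root first):
[⊗]  ⊢ p1, ((p2 ⅋ p2⊥) ⊗ p1⊥)
  [⅋]  ⊢ (p2 ⅋ p2⊥)
    [Ax]  ⊢ p2, p2⊥
  [Ax]  ⊢ p1, p1⊥

Result: YES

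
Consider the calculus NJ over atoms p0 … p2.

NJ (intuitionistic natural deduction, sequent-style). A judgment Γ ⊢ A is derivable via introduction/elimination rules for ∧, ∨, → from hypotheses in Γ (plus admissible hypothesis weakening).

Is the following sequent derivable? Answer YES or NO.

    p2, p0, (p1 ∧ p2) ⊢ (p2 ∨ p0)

Proof tree:
[Wk] p2, p0, (p1 ∧ p2) ⊢ (p2 ∨ p0)
  [∨I₁] p2, p0 ⊢ (p2 ∨ p0)
    [Wk] p2, p0 ⊢ p2
      [Ax] p2 ⊢ p2

Result: YES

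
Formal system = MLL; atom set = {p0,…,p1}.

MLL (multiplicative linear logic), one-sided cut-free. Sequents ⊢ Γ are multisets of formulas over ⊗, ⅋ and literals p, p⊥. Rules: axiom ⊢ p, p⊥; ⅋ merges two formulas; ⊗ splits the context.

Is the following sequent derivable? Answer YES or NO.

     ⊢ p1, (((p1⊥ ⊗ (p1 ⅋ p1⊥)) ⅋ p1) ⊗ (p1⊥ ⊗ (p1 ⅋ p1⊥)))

Proof tree:
[⊗]  ⊢ p1, (((p1⊥ ⊗ (p1 ⅋ p1⊥)) ⅋ p1) ⊗ (p1⊥ ⊗ (p1 ⅋ p1⊥)))
  [⅋]  ⊢ ((p1⊥ ⊗ (p1 ⅋ p1⊥)) ⅋ p1)
    [⊗]  ⊢ p1, (p1⊥ ⊗ (p1 ⅋ p1⊥))
      [Ax]  ⊢ p1, p1⊥
      [⅋]  ⊢ (p1 ⅋ p1⊥)
        [Ax]  ⊢ p1, p1⊥
  [⊗]  ⊢ p1, (p1⊥ ⊗ (p1 ⅋ p1⊥))
    [Ax]  ⊢ p1, p1⊥
    [⅋]  ⊢ (p1 ⅋ p1⊥)
      [Ax]  ⊢ p1, p1⊥

Result: YES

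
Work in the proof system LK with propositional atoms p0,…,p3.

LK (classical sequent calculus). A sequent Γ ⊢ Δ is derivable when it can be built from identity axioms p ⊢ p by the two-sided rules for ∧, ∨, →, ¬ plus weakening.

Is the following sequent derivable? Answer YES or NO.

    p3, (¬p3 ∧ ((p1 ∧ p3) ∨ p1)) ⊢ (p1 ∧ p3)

Derivation trace:
[∧L] p3, (¬p3 ∧ ((p1 ∧ p3) ∨ p1)) ⊢ (p1 ∧ p3)
  [∨L] ¬p3, p3, ((p1 ∧ p3) ∨ p1) ⊢ (p1 ∧ p3)
    [∧L] (p1 ∧ p3) ⊢ (p1 ∧ p3)
      [∧R] p1, p3 ⊢ (p1 ∧ p3)
        [Ax] p1 ⊢ p1
        [Ax] p3 ⊢ p3
    [WL] p3, ¬p3, p1 ⊢ 
      [¬L] p3, ¬p3 ⊢ 
        [Ax] p3 ⊢ p3

Result: YES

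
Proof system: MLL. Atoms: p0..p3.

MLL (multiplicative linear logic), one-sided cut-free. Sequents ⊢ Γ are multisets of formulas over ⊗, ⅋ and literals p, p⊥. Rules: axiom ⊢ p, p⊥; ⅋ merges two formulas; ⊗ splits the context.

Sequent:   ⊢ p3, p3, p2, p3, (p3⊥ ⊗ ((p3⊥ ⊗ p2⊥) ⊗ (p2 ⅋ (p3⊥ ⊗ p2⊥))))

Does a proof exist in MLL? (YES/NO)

Derivation (root first):
[⊗]  ⊢ p3, p3, p2, p3, (p3⊥ ⊗ ((p3⊥ ⊗ p2⊥) ⊗ (p2 ⅋ (p3⊥ ⊗ p2⊥))))
  [Ax]  ⊢ p3, p3⊥
  [⊗]  ⊢ p3, p2, p3, ((p3⊥ ⊗ p2⊥) ⊗ (p2 ⅋ (p3⊥ ⊗ p2⊥)))
    [⊗]  ⊢ p3, p2, (p3⊥ ⊗ p2⊥)
      [Ax]  ⊢ p3, p3⊥
      [Ax]  ⊢ p2, p2⊥
    [⅋]  ⊢ p3, (p2 ⅋ (p3⊥ ⊗ p2⊥))
      [⊗]  ⊢ p3, p2, (p3⊥ ⊗ p2⊥)
        [Ax]  ⊢ p3, p3⊥
        [Ax]  ⊢ p2, p2⊥

Result: YES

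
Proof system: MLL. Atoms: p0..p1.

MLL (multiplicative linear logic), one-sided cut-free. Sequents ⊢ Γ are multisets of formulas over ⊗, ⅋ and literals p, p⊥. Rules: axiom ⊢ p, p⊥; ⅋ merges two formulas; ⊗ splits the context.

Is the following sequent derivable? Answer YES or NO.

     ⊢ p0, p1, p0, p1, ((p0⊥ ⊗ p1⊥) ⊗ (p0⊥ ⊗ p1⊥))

Proof tree:
[⊗]  ⊢ p0, p1, p0, p1, ((p0⊥ ⊗ p1⊥) ⊗ (p0⊥ ⊗ p1⊥))
  [⊗]  ⊢ p0, p1, (p0⊥ ⊗ p1⊥)
    [Ax]  ⊢ p0, p0⊥
    [Ax]  ⊢ p1, p1⊥
  [⊗]  ⊢ p0, p1, (p0⊥ ⊗ p1⊥)
    [Ax]  ⊢ p0, p0⊥
    [Ax]  ⊢ p1, p1⊥

Result: YES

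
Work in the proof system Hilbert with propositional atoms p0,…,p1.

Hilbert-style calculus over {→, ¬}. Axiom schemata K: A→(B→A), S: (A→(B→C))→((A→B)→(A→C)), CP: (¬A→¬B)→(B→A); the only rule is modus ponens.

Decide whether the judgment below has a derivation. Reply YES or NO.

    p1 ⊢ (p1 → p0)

Search for a countermodel by truth-table:
  v=00: Γ:[p1=F] Δ:[(p1 → p0)=T] refutes=False
  v=01: Γ:[p1=T] Δ:[(p1 → p0)=F] refutes=True  ← countermodel

Result: NO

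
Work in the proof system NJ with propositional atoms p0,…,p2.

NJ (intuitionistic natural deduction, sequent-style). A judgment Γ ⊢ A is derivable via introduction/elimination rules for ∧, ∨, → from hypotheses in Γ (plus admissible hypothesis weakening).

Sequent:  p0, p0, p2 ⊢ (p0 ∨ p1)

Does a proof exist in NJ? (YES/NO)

Derivation (root first):
[∨I₁] p0, p0, p2 ⊢ (p0 ∨ p1)
  [Wk] p0, p0, p2 ⊢ p0
    [Wk] p0, p0 ⊢ p0
      [Ax] p0 ⊢ p0

Result: YES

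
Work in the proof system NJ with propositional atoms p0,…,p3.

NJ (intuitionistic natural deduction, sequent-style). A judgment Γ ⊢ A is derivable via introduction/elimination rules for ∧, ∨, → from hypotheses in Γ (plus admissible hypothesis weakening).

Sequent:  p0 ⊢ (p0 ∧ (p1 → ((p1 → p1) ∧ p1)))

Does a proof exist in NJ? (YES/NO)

Derivation trace:
[∧I] p0 ⊢ (p0 ∧ (p1 → ((p1 → p1) ∧ p1)))
  [Ax] p0 ⊢ p0
  [→I]  ⊢ (p1 → ((p1 → p1) ∧ p1))
    [∧I] p1 ⊢ ((p1 → p1) ∧ p1)
      [→I]  ⊢ (p1 → p1)
        [Ax] p1 ⊢ p1
      [Ax] p1 ⊢ p1

Result: YES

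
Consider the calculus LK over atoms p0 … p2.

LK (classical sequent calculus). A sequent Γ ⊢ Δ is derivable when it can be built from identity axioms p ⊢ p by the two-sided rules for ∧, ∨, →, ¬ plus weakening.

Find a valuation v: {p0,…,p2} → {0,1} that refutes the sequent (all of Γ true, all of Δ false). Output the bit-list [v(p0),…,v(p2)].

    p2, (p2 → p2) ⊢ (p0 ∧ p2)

Truth-table refutation:
  v=000: Γ:[p2=F, (p2 → p2)=T] Δ:[(p0 ∧ p2)=F] refutes=False
  v=001: Γ:[p2=T, (p2 → p2)=T] Δ:[(p0 ∧ p2)=F] refutes=True  ← countermodel

Result: [0, 0, 1]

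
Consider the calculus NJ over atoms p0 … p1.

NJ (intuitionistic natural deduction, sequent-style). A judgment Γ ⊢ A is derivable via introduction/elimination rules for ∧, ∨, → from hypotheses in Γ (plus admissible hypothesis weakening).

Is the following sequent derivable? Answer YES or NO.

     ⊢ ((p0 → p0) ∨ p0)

Derivation (root first):
[∨I₁]  ⊢ ((p0 → p0) ∨ p0)
  [→I]  ⊢ (p0 → p0)
    [Ax] p0 ⊢ p0

Result: YES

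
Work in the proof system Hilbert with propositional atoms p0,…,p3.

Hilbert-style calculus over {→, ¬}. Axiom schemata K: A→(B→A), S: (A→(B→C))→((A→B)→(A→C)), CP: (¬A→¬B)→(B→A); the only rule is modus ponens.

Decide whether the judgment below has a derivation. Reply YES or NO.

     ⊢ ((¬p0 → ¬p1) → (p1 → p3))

Search for a countermodel by truth-table:
  v=0000: Γ:[] Δ:[((¬p0 → ¬p1) → (p1 → p3))=T] refutes=False
  v=0001: Γ:[] Δ:[((¬p0 → ¬p1) → (p1 → p3))=T] refutes=False
  v=0010: Γ:[] Δ:[((¬p0 → ¬p1) → (p1 → p3))=T] refutes=False
  v=0011: Γ:[] Δ:[((¬p0 → ¬p1) → (p1 → p3))=T] refutes=False
  v=0100: Γ:[] Δ:[((¬p0 → ¬p1) → (p1 → p3))=T] refutes=False
  v=0101: Γ:[] Δ:[((¬p0 → ¬p1) → (p1 → p3))=T] refutes=False
  v=0110: Γ:[] Δ:[((¬p0 → ¬p1) → (p1 → p3))=T] refutes=False
  v=0111: Γ:[] Δ:[((¬p0 → ¬p1) → (p1 → p3))=T] refutes=False
  v=1000: Γ:[] Δ:[((¬p0 → ¬p1) → (p1 → p3))=T] refutes=False
  v=1001: Γ:[] Δ:[((¬p0 → ¬p1) → (p1 → p3))=T] refutes=False
  v=1010: Γ:[] Δ:[((¬p0 → ¬p1) → (p1 → p3))=T] refutes=False
  v=1011: Γ:[] Δ:[((¬p0 → ¬p1) → (p1 → p3))=T] refutes=False
  v=1100: Γ:[] Δ:[((¬p0 → ¬p1) → (p1 → p3))=F] refutes=True  ← countermodel

Result: NO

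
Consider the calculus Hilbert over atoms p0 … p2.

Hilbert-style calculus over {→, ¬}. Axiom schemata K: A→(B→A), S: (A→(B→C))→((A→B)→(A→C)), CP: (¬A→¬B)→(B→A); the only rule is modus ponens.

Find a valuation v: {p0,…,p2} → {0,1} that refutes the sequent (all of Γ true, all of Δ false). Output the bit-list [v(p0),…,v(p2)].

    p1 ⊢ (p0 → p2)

Truth-table refutation:
  v=000: Γ:[p1=F] Δ:[(p0 → p2)=T] refutes=False
  v=001: Γ:[p1=F] Δ:[(p0 → p2)=T] refutes=False
  v=010: Γ:[p1=T] Δ:[(p0 → p2)=T] refutes=False
  v=011: Γ:[p1=T] Δ:[(p0 → p2)=T] refutes=False
  v=100: Γ:[p1=F] Δ:[(p0 → p2)=F] refutes=False
  v=101: Γ:[p1=F] Δ:[(p0 → p2)=T] refutes=False
  v=110: Γ:[p1=T] Δ:[(p0 → p2)=F] refutes=True  ← countermodel

Result: [1, 1, 0]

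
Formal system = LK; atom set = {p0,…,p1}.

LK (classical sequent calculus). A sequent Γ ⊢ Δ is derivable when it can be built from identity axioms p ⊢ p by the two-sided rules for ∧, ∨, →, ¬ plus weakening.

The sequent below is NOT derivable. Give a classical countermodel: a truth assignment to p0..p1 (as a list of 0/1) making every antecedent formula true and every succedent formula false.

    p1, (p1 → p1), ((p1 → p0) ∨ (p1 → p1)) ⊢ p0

Truth-table refutation:
  v=00: Γ:[p1=F, (p1 → p1)=T, ((p1 → p0) ∨ (p1 → p1))=T] Δ:[p0=F] refutes=False
  v=01: Γ:[p1=T, (p1 → p1)=T, ((p1 → p0) ∨ (p1 → p1))=T] Δ:[p0=F] refutes=True  ← countermodel

Result: [0, 1]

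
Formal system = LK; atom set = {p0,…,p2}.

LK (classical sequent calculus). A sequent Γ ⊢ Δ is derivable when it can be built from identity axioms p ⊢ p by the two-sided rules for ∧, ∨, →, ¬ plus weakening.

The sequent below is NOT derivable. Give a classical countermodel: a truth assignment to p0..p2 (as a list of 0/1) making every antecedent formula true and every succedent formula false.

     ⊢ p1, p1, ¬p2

Truth-table refutation:
  v=000: Γ:[] Δ:[p1=F, p1=F, ¬p2=T] refutes=False
  v=001: Γ:[] Δ:[p1=F, p1=F, ¬p2=F] refutes=True  ← countermodel

Result: [0, 0, 1]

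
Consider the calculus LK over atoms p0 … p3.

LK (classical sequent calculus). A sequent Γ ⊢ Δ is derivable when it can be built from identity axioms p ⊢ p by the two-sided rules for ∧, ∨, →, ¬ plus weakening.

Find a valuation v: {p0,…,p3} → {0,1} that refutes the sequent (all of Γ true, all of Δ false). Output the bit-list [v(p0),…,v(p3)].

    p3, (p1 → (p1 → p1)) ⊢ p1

Enumerate valuations to refute Γ ⊢ Δ:
  v=0000: Γ:[p3=F, (p1 → (p1 → p1))=T] Δ:[p1=F] refutes=False
  v=0001: Γ:[p3=T, (p1 → (p1 → p1))=T] Δ:[p1=F] refutes=True  ← countermodel

Result: [0, 0, 0, 1]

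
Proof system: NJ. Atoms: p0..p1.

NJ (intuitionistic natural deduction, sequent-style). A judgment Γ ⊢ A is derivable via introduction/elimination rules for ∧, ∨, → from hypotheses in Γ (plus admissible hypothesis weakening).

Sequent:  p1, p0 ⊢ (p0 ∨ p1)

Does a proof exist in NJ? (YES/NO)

Derivation (root first):
[Wk] p1, p0 ⊢ (p0 ∨ p1)
  [∨I₂] p1 ⊢ (p0 ∨ p1)
    [Ax] p1 ⊢ p1

Result: YES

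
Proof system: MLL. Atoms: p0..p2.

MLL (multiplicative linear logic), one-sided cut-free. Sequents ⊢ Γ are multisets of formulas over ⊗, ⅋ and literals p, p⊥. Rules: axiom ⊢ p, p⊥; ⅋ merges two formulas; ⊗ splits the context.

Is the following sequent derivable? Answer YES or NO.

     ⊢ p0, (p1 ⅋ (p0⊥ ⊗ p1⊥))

Derivation (root first):
[⅋]  ⊢ p0, (p1 ⅋ (p0⊥ ⊗ p1⊥))
  [⊗]  ⊢ p0, p1, (p0⊥ ⊗ p1⊥)
    [Ax]  ⊢ p0, p0⊥
    [Ax]  ⊢ p1, p1⊥

Result: YES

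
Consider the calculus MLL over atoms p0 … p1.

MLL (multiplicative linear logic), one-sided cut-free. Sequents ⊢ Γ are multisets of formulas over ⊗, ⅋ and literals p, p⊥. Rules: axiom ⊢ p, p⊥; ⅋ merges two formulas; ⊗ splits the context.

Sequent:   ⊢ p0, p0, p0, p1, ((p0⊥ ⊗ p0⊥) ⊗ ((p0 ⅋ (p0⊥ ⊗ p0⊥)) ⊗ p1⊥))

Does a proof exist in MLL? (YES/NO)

Derivation trace:
[⊗]  ⊢ p0, p0, p0, p1, ((p0⊥ ⊗ p0⊥) ⊗ ((p0 ⅋ (p0⊥ ⊗ p0⊥)) ⊗ p1⊥))
  [⊗]  ⊢ p0, p0, (p0⊥ ⊗ p0⊥)
    [Ax]  ⊢ p0, p0⊥
    [Ax]  ⊢ p0, p0⊥
  [⊗]  ⊢ p0, p1, ((p0 ⅋ (p0⊥ ⊗ p0⊥)) ⊗ p1⊥)
    [⅋]  ⊢ p0, (p0 ⅋ (p0⊥ ⊗ p0⊥))
      [⊗]  ⊢ p0, p0, (p0⊥ ⊗ p0⊥)
        [Ax]  ⊢ p0, p0⊥
        [Ax]  ⊢ p0, p0⊥
    [Ax]  ⊢ p1, p1⊥

Result: YES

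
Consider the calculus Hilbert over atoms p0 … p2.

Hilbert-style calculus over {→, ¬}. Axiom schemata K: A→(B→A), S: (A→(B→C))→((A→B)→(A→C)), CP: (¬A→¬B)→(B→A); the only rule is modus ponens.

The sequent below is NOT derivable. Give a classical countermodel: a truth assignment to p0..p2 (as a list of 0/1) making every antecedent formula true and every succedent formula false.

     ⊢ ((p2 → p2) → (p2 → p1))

Enumerate valuations to refute Γ ⊢ Δ:
  v=000: Γ:[] Δ:[((p2 → p2) → (p2 → p1))=T] refutes=False
  v=001: Γ:[] Δ:[((p2 → p2) → (p2 → p1))=F] refutes=True  ← countermodel

Result: [0, 0, 1]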